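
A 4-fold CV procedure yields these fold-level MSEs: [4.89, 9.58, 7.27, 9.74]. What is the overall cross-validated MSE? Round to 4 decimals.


Add all fold MSEs: 31.4800.
Divide by k = 4: 31.4800/4 = 7.8700.

7.8700


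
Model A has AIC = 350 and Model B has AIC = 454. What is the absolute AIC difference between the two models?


Absolute difference = |350 - 454| = 104.
The model with lower AIC (A) is preferred.

104


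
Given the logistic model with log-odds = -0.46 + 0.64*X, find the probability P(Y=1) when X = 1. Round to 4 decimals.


Linear predictor: z = -0.46 + 0.64 * 1 = 0.1800.
P = 1/(1 + exp(-0.1800)) = 1/(1 + 0.8353) = 0.5449.

0.5449


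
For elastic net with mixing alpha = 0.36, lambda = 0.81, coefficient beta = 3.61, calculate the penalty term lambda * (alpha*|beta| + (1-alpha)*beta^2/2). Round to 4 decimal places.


L1 component = 0.36 * |3.61| = 1.2996.
L2 component = 0.64 * 3.61^2 / 2 = 4.1703.
Penalty = 0.81 * (1.2996 + 4.1703) = 0.81 * 5.4699 = 4.4306.

4.4306


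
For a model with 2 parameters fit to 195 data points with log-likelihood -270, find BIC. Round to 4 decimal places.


Compute k*ln(n) = 2*ln(195) = 2*5.273000 = 10.546000.
Then -2*loglik = 540.
BIC = 10.546000 + 540 = 550.546000, which rounds to 550.5460.

550.5460


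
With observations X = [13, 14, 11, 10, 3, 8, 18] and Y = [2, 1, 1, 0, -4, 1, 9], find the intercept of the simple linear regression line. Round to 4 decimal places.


The slope is b1 = 0.7279.
Sample means are xbar = 11.0000 and ybar = 1.4286.
Intercept: b0 = 1.4286 - (0.7279)(11.0000) = -6.5788.

-6.5788


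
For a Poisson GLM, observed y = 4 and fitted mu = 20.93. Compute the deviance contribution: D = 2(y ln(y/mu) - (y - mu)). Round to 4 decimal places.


y/mu = 4/20.93 = 0.191113 (approx.), and ln(4/20.93) = -1.654889.
y * ln(y/mu) = 4 * -1.654889 = -6.619556.
y - mu = -16.93.
D = 2 * (-6.619556 - -16.93) = 20.620888, which rounds to 20.6209.

20.6209


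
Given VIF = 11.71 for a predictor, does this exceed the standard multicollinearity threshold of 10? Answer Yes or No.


Compare VIF = 11.71 to the threshold of 10.
11.71 >= 10, so the answer is Yes.

Yes


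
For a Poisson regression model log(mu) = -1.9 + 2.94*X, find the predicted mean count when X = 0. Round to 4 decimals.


eta = -1.9 + 2.94 * 0 = -1.9000.
mu = exp(-1.9000) = 0.1496.

0.1496


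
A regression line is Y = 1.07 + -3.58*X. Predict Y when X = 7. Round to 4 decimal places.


Predicted value:
Y = 1.07 + (-3.58)(7) = 1.07 + -25.0600 = -23.9900.

-23.9900


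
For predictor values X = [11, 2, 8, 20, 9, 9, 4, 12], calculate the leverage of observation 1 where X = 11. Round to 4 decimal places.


n = 8, xbar = 9.3750.
SXX = sum((xi - xbar)^2) = 207.8750.
h = 1/8 + (11 - 9.3750)^2 / 207.8750 = 0.1377.

0.1377


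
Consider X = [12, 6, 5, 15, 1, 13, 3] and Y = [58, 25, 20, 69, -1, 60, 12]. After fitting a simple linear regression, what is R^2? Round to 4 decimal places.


The fitted line is Y = -4.6793 + 5.0137*X.
SSres = 13.6809, SStot = 4459.4286.
R^2 = 1 - SSres/SStot = 0.9969.

0.9969


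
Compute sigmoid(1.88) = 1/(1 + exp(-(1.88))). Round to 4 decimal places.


exp(-1.8800) = 0.1526.
1 + exp(-z) = 1.1526.
sigmoid = 1/1.1526 = 0.8676.

0.8676


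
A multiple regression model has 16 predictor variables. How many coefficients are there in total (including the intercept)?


Each predictor gets one coefficient, plus one intercept.
Total parameters = 16 + 1 = 17.

17


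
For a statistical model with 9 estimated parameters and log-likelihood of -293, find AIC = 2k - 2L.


AIC = 2k - 2*loglik = 2(9) - 2(-293).
= 18 + 586 = 604.

604


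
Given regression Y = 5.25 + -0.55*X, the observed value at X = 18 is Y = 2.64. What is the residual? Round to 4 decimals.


Predicted = 5.25 + -0.55 * 18 = -4.6500.
Residual = 2.64 - -4.6500 = 7.2900.

7.2900


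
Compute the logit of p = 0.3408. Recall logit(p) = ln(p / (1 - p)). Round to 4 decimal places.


1 - p = 0.6592.
p/(1-p) = 0.5170.
logit = ln(0.5170) = -0.6597.

-0.6597


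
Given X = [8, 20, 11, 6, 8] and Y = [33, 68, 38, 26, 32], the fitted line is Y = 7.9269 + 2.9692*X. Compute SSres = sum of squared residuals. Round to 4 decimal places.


Compute predicted values, then residuals = yi - yhat_i.
Residuals: [1.3195, 0.6891, -2.5881, 0.2579, 0.3195].
SSres = sum(residual^2) = 9.0828.

9.0828


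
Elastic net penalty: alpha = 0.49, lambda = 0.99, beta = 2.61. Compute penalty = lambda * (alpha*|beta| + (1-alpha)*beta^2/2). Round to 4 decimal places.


Compute:
L1 = 0.49 * 2.61 = 1.2789.
L2 = 0.51 * 2.61^2 / 2 = 1.7371.
Penalty = 0.99 * (1.2789 + 1.7371) = 2.9858.

2.9858


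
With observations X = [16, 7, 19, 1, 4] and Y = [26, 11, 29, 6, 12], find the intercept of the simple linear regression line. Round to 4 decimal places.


The slope is b1 = 1.2786.
Sample means are xbar = 9.4000 and ybar = 16.8000.
Intercept: b0 = 16.8000 - (1.2786)(9.4000) = 4.7811.

4.7811


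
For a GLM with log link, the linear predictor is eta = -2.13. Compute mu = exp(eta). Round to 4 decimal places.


The inverse log link gives:
mu = exp(-2.13) = 0.1188.

0.1188


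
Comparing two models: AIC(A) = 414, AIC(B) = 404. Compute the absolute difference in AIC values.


|AIC_A - AIC_B| = |414 - 404| = 10.
Model B is preferred (lower AIC).

10


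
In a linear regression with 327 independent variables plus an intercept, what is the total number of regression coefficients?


Each predictor gets one coefficient, plus one intercept.
Total parameters = 327 + 1 = 328.

328


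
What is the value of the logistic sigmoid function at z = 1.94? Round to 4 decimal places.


exp(-1.9400) = 0.1437.
1 + exp(-z) = 1.1437.
sigmoid = 1/1.1437 = 0.8744.

0.8744


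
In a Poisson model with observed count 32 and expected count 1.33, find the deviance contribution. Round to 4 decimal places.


y/mu = 32/1.33 = 24.060150 (approx.), and ln(32/1.33) = 3.180557.
y * ln(y/mu) = 32 * 3.180557 = 101.777824.
y - mu = 30.67.
D = 2 * (101.777824 - 30.67) = 142.215648, which rounds to 142.2156.

142.2156


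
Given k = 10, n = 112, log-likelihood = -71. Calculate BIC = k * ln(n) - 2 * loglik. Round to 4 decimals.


Compute k*ln(n) = 10*ln(112) = 10*4.718499 = 47.184990.
Then -2*loglik = 142.
BIC = 47.184990 + 142 = 189.184990, which rounds to 189.1850.

189.1850


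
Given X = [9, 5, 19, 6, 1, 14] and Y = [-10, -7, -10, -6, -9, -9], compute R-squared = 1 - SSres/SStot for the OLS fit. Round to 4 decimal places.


After computing the OLS fit (b0=-7.3645, b1=-0.1262):
SSres = 10.0935, SStot = 13.5000.
R^2 = 1 - 10.0935/13.5000 = 0.2523.

0.2523


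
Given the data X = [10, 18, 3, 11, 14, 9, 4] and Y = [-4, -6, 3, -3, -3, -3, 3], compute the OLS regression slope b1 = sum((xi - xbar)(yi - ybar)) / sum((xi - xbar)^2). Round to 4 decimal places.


First compute the means: xbar = 9.8571, ybar = -1.8571.
Then S_xx = sum((xi - xbar)^2) = 166.8571.
S_xy = sum((xi - xbar)(yi - ybar)) = -100.8571.
b1 = S_xy / S_xx = -100.8571 / 166.8571 = -0.6045.

-0.6045


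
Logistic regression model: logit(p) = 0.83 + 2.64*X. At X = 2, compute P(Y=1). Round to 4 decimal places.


Linear predictor: z = 0.83 + 2.64 * 2 = 6.1100.
P = 1/(1 + exp(-6.1100)) = 1/(1 + 0.0022) = 0.9978.

0.9978


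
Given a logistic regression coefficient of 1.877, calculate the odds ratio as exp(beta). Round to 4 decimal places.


exp(1.877) = 6.5339.
So the odds ratio is 6.5339.

6.5339


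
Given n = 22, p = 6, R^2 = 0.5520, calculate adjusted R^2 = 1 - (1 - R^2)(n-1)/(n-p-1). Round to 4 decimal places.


Using the formula:
(1 - 0.5520) = 0.4480.
Multiply by 21/15: 0.4480 * 21 = 9.4080, then 9.4080 / 15 = 0.6272.
Adj R^2 = 1 - 0.6272 = 0.3728.

0.3728


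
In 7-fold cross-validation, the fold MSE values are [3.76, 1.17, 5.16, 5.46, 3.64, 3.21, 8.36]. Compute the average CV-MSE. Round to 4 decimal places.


Add all fold MSEs: 30.7600.
Divide by k = 7: 30.7600/7 = 4.3943.

4.3943


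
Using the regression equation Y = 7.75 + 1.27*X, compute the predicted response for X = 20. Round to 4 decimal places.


Substitute X = 20 into the equation:
Y = 7.75 + 1.27 * 20 = 7.75 + 25.4000 = 33.1500.

33.1500


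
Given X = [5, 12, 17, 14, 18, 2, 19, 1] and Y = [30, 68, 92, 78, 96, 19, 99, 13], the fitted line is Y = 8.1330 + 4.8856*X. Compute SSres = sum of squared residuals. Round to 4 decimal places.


Predicted values from Y = 8.1330 + 4.8856*X.
Residuals: [-2.5610, 1.2398, 0.8118, 1.4686, -0.0738, 1.0958, -1.9594, -0.0186].
SSres = 15.9574.

15.9574


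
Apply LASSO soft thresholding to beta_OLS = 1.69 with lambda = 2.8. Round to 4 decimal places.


|beta_OLS| = 1.69.
lambda = 2.8.
Since |beta| <= lambda, the coefficient is set to 0.
Result = 0.0000.

0.0000


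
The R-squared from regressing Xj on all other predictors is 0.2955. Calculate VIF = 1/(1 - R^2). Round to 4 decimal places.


Denominator: 1 - 0.2955 = 0.7045.
VIF = 1 / 0.7045 = 1.4194.

1.4194


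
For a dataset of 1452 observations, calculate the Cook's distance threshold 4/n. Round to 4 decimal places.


The threshold is 4/n.
4/1452 = 0.0028.

0.0028


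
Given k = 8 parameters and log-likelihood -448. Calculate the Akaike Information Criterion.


AIC = 2*8 - 2*(-448).
= 16 + 896 = 912.

912


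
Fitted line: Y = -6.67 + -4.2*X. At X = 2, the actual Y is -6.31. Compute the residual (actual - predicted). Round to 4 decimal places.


Fitted value at X = 2 is yhat = -6.67 + -4.2*2 = -15.0700.
Residual = -6.31 - -15.0700 = 8.7600.

8.7600


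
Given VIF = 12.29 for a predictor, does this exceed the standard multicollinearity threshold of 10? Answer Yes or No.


Compare VIF = 12.29 to the threshold of 10.
12.29 >= 10, so the answer is Yes.

Yes


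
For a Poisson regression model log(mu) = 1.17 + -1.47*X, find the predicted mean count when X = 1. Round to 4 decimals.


Compute eta = 1.17 + -1.47 * 1 = -0.3000.
Apply inverse link: mu = e^-0.3000 = 0.7408.

0.7408


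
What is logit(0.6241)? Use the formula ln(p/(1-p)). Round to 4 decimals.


Compute the odds: 0.6241/0.3759 = 1.6603.
Take the natural log: ln(1.6603) = 0.5070.

0.5070


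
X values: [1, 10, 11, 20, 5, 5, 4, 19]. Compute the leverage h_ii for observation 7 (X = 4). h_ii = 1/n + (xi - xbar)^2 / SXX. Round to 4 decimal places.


Mean of X: xbar = 9.3750.
SXX = 345.8750.
For X = 4: h = 1/8 + (4 - 9.3750)^2/345.8750 = 0.2085.

0.2085


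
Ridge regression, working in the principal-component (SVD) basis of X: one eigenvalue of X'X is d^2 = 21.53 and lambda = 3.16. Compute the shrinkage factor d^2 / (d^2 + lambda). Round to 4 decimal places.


Denominator = d^2 + lambda = 21.53 + 3.16 = 24.6900.
Shrinkage = 21.53 / 24.6900 = 0.8720.

0.8720


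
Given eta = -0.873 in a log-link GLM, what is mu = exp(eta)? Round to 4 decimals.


The inverse log link gives:
mu = exp(-0.873) = 0.4177.

0.4177


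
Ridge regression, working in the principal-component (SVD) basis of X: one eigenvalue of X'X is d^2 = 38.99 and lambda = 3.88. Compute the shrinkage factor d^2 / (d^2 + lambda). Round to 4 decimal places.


Denominator = d^2 + lambda = 38.99 + 3.88 = 42.8700.
Shrinkage = 38.99 / 42.8700 = 0.9095.

0.9095


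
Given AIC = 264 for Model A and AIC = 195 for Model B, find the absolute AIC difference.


|AIC_A - AIC_B| = |264 - 195| = 69.
Model B is preferred (lower AIC).

69


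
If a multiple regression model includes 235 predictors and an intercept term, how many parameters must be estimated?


Including the intercept, the model has 235 predictor coefficients + 1 intercept.
Total = 236.

236


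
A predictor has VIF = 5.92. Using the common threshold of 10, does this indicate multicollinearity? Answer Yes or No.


The threshold is 10.
VIF = 5.92 is < 10.
Multicollinearity indication: No.

No


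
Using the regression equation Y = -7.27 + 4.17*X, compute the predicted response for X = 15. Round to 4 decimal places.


Predicted value:
Y = -7.27 + (4.17)(15) = -7.27 + 62.5500 = 55.2800.

55.2800


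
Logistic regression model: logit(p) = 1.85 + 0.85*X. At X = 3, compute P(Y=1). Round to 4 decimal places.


z = 1.85 + 0.85 * 3 = 4.4000.
Sigmoid: P = 1 / (1 + exp(-4.4000)) = 0.9879.

0.9879


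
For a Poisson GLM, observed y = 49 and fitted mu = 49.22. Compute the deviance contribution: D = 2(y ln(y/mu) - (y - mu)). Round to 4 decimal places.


y/mu = 49/49.22 = 0.995530 (approx.), and ln(49/49.22) = -0.004480.
y * ln(y/mu) = 49 * -0.004480 = -0.219520.
y - mu = -0.22.
D = 2 * (-0.219520 - -0.22) = 0.000960, which rounds to 0.0010.

0.0010


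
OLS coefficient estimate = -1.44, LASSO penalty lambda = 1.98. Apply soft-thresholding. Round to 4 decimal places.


|beta_OLS| = 1.44.
lambda = 1.98.
Since |beta| <= lambda, the coefficient is set to 0.
Result = 0.0000.

0.0000


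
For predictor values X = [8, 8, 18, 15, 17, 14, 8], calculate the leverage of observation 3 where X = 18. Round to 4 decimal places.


Mean of X: xbar = 12.5714.
SXX = 119.7143.
For X = 18: h = 1/7 + (18 - 12.5714)^2/119.7143 = 0.3890.

0.3890


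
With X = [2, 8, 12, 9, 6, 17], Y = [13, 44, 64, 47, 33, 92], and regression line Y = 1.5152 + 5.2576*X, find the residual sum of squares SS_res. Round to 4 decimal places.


For each point, residual = actual - predicted.
Residuals: [0.9696, 0.4240, -0.6064, -1.8336, -0.0608, 1.1056].
Sum of squared residuals = 6.0758.

6.0758


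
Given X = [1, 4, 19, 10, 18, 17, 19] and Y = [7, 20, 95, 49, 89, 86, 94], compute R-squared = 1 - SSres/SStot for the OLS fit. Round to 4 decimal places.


Fit the OLS line: b0 = 1.0182, b1 = 4.9190.
SSres = 5.7322.
SStot = 8370.8571.
R^2 = 1 - 5.7322/8370.8571 = 0.9993.

0.9993


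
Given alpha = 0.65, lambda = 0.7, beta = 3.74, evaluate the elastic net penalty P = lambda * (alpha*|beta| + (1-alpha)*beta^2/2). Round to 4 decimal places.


Compute:
L1 = 0.65 * 3.74 = 2.4310.
L2 = 0.35 * 3.74^2 / 2 = 2.4478.
Penalty = 0.7 * (2.4310 + 2.4478) = 3.4152.

3.4152


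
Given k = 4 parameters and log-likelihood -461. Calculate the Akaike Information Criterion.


AIC = 2k - 2*loglik = 2(4) - 2(-461).
= 8 + 922 = 930.

930


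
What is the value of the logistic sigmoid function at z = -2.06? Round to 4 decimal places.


First, exp(2.0600) = 7.8460.
Then sigma(z) = 1/(1 + 7.8460) = 0.1130.

0.1130


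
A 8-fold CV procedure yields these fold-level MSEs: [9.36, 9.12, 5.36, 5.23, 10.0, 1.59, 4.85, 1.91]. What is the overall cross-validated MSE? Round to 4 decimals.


Total MSE across folds = 47.4200.
CV-MSE = 47.4200/8 = 5.9275.

5.9275


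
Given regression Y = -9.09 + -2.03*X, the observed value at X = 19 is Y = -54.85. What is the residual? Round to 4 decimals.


Predicted = -9.09 + -2.03 * 19 = -47.6600.
Residual = -54.85 - -47.6600 = -7.1900.

-7.1900


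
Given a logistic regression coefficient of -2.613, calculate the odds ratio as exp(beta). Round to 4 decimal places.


exp(-2.613) = 0.0733.
So the odds ratio is 0.0733.

0.0733


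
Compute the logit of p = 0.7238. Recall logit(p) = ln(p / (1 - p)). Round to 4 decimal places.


Compute the odds: 0.7238/0.2762 = 2.6206.
Take the natural log: ln(2.6206) = 0.9634.

0.9634


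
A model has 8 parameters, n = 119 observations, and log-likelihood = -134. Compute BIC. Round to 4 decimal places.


k * ln(n) = 8 * ln(119) = 8 * 4.779123 = 38.232984.
-2 * loglik = -2 * (-134) = 268.
BIC = 38.232984 + 268 = 306.232984, which rounds to 306.2330.

306.2330


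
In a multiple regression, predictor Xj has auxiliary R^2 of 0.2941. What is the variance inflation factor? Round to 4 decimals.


Denominator: 1 - 0.2941 = 0.7059.
VIF = 1 / 0.7059 = 1.4166.

1.4166


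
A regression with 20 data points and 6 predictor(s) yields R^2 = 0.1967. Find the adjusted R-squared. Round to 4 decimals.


Adjusted R^2 = 1 - (1 - R^2) * (n-1)/(n-p-1).
(1 - R^2) = 0.8033.
(n-1)/(n-p-1) = 19/13.
(1 - R^2) * (n-1) = 0.8033 * 19 = 15.2627.
Divide by (n-p-1): 15.2627 / 13 = 1.1741.
Adj R^2 = 1 - 1.1741 = -0.1741.

-0.1741


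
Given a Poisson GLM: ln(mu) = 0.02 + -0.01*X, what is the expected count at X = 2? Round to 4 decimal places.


Linear predictor: eta = 0.02 + (-0.01)(2) = 0.0000.
Expected count: mu = exp(0.0000) = 1.0000.

1.0000


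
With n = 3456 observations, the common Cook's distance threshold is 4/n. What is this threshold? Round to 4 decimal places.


The threshold is 4/n.
4/3456 = 0.0012.

0.0012


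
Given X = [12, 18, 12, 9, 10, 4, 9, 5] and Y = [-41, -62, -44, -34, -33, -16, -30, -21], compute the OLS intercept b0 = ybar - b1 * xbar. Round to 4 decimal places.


Compute b1 = -3.2335 from the OLS formula.
With xbar = 9.8750 and ybar = -35.1250, the intercept is:
b0 = -35.1250 - -3.2335 * 9.8750 = -3.1937.

-3.1937


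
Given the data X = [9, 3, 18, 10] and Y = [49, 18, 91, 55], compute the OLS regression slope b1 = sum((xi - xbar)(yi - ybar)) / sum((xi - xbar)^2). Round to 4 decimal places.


The sample means are xbar = 10.0000 and ybar = 53.2500.
Compute S_xx = 114.0000 and S_xy = 553.0000.
Slope b1 = S_xy / S_xx = 553.0000 / 114.0000 = 4.8509.

4.8509


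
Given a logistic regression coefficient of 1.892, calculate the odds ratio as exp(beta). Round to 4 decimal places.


The odds ratio is computed as:
OR = e^(1.892) = 6.6326.

6.6326


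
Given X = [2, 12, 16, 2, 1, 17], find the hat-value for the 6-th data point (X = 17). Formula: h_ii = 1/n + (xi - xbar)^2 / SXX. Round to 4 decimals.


Compute xbar = 8.3333 with n = 6 observations.
SXX = 281.3333.
Leverage = 1/6 + (17 - 8.3333)^2/281.3333 = 0.4336.

0.4336


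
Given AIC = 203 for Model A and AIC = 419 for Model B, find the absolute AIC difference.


|AIC_A - AIC_B| = |203 - 419| = 216.
Model A is preferred (lower AIC).

216


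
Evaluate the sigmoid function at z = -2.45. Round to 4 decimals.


First, exp(2.4500) = 11.5883.
Then sigma(z) = 1/(1 + 11.5883) = 0.0794.

0.0794


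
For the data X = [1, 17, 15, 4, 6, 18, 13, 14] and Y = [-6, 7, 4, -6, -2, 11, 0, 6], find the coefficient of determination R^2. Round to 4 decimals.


The fitted line is Y = -8.3715 + 0.9201*X.
SSres = 29.6632, SStot = 273.5000.
R^2 = 1 - SSres/SStot = 0.8915.

0.8915


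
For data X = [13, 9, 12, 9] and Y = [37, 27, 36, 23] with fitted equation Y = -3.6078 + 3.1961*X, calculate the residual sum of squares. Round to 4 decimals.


Compute predicted values, then residuals = yi - yhat_i.
Residuals: [-0.9415, 1.8429, 1.2546, -2.1571].
SSres = sum(residual^2) = 10.5098.

10.5098


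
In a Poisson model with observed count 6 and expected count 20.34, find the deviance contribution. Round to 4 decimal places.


y/mu = 6/20.34 = 0.294985 (approx.), and ln(6/20.34) = -1.220830.
y * ln(y/mu) = 6 * -1.220830 = -7.324980.
y - mu = -14.34.
D = 2 * (-7.324980 - -14.34) = 14.030040, which rounds to 14.0300.

14.0300


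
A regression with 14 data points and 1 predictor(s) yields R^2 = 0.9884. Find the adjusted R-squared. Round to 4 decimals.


Using the formula:
(1 - 0.9884) = 0.0116.
Multiply by 13/12: 0.0116 * 13 = 0.1508, then 0.1508 / 12 = 0.0126.
Adj R^2 = 1 - 0.0126 = 0.9874.

0.9874


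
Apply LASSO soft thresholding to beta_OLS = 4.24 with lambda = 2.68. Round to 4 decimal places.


Check: |4.24| = 4.24 vs lambda = 2.68.
Since |beta| > lambda, coefficient = sign(beta)*(|beta| - lambda) = 1.5600.
Soft-thresholded coefficient = 1.5600.

1.5600


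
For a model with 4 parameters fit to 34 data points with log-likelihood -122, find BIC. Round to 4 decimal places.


k * ln(n) = 4 * ln(34) = 4 * 3.526361 = 14.105444.
-2 * loglik = -2 * (-122) = 244.
BIC = 14.105444 + 244 = 258.105444, which rounds to 258.1054.

258.1054


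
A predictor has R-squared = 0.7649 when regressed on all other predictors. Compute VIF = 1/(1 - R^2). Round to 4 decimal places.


Denominator: 1 - 0.7649 = 0.2351.
VIF = 1 / 0.2351 = 4.2535.

4.2535


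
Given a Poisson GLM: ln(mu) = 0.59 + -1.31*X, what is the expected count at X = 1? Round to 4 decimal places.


Compute eta = 0.59 + -1.31 * 1 = -0.7200.
Apply inverse link: mu = e^-0.7200 = 0.4868.

0.4868


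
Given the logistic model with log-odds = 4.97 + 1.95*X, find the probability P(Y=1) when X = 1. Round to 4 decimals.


z = 4.97 + 1.95 * 1 = 6.9200.
Sigmoid: P = 1 / (1 + exp(-6.9200)) = 0.9990.

0.9990


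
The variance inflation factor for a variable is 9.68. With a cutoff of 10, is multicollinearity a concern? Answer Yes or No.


The threshold is 10.
VIF = 9.68 is < 10.
Multicollinearity indication: No.

No


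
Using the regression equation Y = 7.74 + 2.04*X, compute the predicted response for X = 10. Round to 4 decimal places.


Plug X = 10 into Y = 7.74 + 2.04*X:
Y = 7.74 + 20.4000 = 28.1400.

28.1400


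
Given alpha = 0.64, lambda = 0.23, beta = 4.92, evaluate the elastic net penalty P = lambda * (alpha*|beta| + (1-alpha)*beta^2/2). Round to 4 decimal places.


alpha * |beta| = 0.64 * 4.92 = 3.1488.
(1-alpha) * beta^2/2 = 0.36 * 24.2064/2 = 4.3572.
Total = 0.23 * (3.1488 + 4.3572) = 1.7264.

1.7264


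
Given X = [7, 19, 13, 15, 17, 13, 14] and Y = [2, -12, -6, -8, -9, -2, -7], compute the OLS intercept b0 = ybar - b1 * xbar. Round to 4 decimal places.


Compute b1 = -1.1744 from the OLS formula.
With xbar = 14.0000 and ybar = -6.0000, the intercept is:
b0 = -6.0000 - -1.1744 * 14.0000 = 10.4419.

10.4419


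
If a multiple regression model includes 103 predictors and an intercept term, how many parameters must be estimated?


Including the intercept, the model has 103 predictor coefficients + 1 intercept.
Total = 104.

104


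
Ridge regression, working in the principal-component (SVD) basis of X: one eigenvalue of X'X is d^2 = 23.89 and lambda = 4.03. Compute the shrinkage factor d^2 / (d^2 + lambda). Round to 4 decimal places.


Denominator = d^2 + lambda = 23.89 + 4.03 = 27.9200.
Shrinkage = 23.89 / 27.9200 = 0.8557.

0.8557


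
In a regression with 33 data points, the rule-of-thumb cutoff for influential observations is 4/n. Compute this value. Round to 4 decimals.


Using the rule of thumb:
Threshold = 4 / 33 = 0.1212.

0.1212


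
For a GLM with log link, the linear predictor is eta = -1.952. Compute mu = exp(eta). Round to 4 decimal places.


The inverse log link gives:
mu = exp(-1.952) = 0.1420.

0.1420


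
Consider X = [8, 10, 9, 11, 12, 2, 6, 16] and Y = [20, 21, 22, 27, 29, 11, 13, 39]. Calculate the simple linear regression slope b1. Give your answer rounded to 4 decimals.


The sample means are xbar = 9.2500 and ybar = 22.7500.
Compute S_xx = 121.5000 and S_xy = 253.5000.
Slope b1 = S_xy / S_xx = 253.5000 / 121.5000 = 2.0864.

2.0864


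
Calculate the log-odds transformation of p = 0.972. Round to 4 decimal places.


1 - p = 0.028.
p/(1-p) = 34.7143.
logit = ln(34.7143) = 3.5472.

3.5472


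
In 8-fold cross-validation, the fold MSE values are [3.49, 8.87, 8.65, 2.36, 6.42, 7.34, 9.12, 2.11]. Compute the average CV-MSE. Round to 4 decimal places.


Sum of fold MSEs = 48.3600.
Average = 48.3600 / 8 = 6.0450.

6.0450


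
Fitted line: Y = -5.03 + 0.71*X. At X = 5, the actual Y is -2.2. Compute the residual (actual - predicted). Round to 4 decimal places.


Compute yhat = -5.03 + (0.71)(5) = -1.4800.
Residual = actual - predicted = -2.2 - -1.4800 = -0.7200.

-0.7200


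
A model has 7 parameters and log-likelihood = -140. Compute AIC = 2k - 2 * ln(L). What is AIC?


AIC = 2*7 - 2*(-140).
= 14 + 280 = 294.

294


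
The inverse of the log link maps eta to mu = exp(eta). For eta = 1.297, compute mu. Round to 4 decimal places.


mu = exp(eta) = exp(1.297).
= 3.6583.

3.6583


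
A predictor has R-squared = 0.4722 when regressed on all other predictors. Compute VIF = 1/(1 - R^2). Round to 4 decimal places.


Using VIF = 1/(1 - R^2_j):
1 - 0.4722 = 0.5278.
VIF = 1.8947.

1.8947


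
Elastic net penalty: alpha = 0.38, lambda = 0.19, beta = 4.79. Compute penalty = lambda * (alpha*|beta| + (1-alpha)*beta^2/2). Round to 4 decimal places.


Compute:
L1 = 0.38 * 4.79 = 1.8202.
L2 = 0.62 * 4.79^2 / 2 = 7.1127.
Penalty = 0.19 * (1.8202 + 7.1127) = 1.6972.

1.6972


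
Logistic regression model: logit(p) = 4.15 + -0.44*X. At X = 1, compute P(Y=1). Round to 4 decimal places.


z = 4.15 + -0.44 * 1 = 3.7100.
Sigmoid: P = 1 / (1 + exp(-3.7100)) = 0.9761.

0.9761


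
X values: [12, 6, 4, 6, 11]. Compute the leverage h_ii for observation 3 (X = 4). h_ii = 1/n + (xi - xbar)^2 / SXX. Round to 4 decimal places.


n = 5, xbar = 7.8000.
SXX = sum((xi - xbar)^2) = 48.8000.
h = 1/5 + (4 - 7.8000)^2 / 48.8000 = 0.4959.

0.4959


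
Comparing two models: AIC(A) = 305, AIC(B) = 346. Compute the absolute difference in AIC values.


Compute |305 - 346| = 41.
Model A has the smaller AIC.

41


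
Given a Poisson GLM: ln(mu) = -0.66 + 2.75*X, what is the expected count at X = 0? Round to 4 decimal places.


eta = -0.66 + 2.75 * 0 = -0.6600.
mu = exp(-0.6600) = 0.5169.

0.5169


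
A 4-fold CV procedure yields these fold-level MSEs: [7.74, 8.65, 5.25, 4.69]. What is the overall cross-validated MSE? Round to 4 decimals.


Total MSE across folds = 26.3300.
CV-MSE = 26.3300/4 = 6.5825.

6.5825


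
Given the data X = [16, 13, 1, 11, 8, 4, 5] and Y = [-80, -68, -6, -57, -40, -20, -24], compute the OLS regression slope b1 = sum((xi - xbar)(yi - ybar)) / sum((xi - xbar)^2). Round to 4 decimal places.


The sample means are xbar = 8.2857 and ybar = -42.1429.
Compute S_xx = 171.4286 and S_xy = -872.7143.
Slope b1 = S_xy / S_xx = -872.7143 / 171.4286 = -5.0908.

-5.0908


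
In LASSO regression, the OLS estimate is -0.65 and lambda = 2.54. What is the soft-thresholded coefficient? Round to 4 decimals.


Absolute value: |-0.65| = 0.65.
Compare to lambda = 2.54.
Since |beta| <= lambda, the coefficient is set to 0.

0.0000


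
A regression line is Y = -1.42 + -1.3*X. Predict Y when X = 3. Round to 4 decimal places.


Predicted value:
Y = -1.42 + (-1.3)(3) = -1.42 + -3.9000 = -5.3200.

-5.3200


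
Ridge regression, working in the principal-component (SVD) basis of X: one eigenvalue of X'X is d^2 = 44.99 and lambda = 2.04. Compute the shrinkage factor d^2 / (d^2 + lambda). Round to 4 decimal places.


Denominator = d^2 + lambda = 44.99 + 2.04 = 47.0300.
Shrinkage = 44.99 / 47.0300 = 0.9566.

0.9566


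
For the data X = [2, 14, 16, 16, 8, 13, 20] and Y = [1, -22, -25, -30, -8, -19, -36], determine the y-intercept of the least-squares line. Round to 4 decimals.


The slope is b1 = -2.1071.
Sample means are xbar = 12.7143 and ybar = -19.8571.
Intercept: b0 = -19.8571 - (-2.1071)(12.7143) = 6.9331.

6.9331


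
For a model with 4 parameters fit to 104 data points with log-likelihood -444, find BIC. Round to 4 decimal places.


k * ln(n) = 4 * ln(104) = 4 * 4.644391 = 18.577564.
-2 * loglik = -2 * (-444) = 888.
BIC = 18.577564 + 888 = 906.577564, which rounds to 906.5776.

906.5776


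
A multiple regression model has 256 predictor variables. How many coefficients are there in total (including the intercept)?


Total coefficients = number of predictors + 1 (for the intercept).
= 256 + 1 = 257.

257


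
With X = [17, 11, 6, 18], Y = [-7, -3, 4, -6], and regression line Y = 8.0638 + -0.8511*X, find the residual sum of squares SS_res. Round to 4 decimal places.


Compute predicted values, then residuals = yi - yhat_i.
Residuals: [-0.5951, -1.7017, 1.0428, 1.2560].
SSres = sum(residual^2) = 5.9149.

5.9149


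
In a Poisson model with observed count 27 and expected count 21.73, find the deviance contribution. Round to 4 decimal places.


Compute y*ln(y/mu) = 27*ln(27/21.73) = 27*0.217143 = 5.862861.
y - mu = 5.27.
D = 2*(5.862861 - (5.27)) = 1.185722, which rounds to 1.1857.

1.1857


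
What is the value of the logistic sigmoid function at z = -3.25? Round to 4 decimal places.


exp(3.2500) = 25.7903.
1 + exp(-z) = 26.7903.
sigmoid = 1/26.7903 = 0.0373.

0.0373


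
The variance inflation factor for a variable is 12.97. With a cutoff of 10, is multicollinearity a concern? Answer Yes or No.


Compare VIF = 12.97 to the threshold of 10.
12.97 >= 10, so the answer is Yes.

Yes


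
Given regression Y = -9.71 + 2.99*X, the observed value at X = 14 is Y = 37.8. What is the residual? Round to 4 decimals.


Fitted value at X = 14 is yhat = -9.71 + 2.99*14 = 32.1500.
Residual = 37.8 - 32.1500 = 5.6500.

5.6500


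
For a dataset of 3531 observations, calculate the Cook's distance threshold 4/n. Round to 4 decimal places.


Using the rule of thumb:
Threshold = 4 / 3531 = 0.0011.

0.0011


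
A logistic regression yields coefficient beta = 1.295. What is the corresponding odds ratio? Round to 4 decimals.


Odds ratio = exp(beta) = exp(1.295).
= 3.6510.

3.6510


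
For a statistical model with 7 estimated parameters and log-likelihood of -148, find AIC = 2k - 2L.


AIC = 2*7 - 2*(-148).
= 14 + 296 = 310.

310


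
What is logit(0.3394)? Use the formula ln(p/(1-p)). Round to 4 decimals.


The odds are p/(1-p) = 0.3394 / 0.6606 = 0.5138.
logit(p) = ln(0.5138) = -0.6660.

-0.6660


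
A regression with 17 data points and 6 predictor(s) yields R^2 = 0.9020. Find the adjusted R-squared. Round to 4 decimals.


Using the formula:
(1 - 0.9020) = 0.0980.
Multiply by 16/10: 0.0980 * 16 = 1.5680, then 1.5680 / 10 = 0.1568.
Adj R^2 = 1 - 0.1568 = 0.8432.

0.8432


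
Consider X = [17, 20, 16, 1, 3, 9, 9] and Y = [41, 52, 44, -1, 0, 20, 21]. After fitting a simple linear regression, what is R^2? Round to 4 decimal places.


The fitted line is Y = -5.9098 + 2.9116*X.
SSres = 30.4066, SStot = 2687.4286.
R^2 = 1 - SSres/SStot = 0.9887.

0.9887


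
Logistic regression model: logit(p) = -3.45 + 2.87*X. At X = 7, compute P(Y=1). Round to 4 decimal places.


z = -3.45 + 2.87 * 7 = 16.6400.
Sigmoid: P = 1 / (1 + exp(-16.6400)) = 1.0000.

1.0000


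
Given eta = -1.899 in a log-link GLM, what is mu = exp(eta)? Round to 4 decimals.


The inverse log link gives:
mu = exp(-1.899) = 0.1497.

0.1497


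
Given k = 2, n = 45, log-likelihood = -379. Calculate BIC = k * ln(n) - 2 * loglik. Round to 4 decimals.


ln(45) = 3.806662.
k * ln(n) = 2 * 3.806662 = 7.613324.
-2L = 758.
BIC = 7.613324 + 758 = 765.613324, which rounds to 765.6133.

765.6133


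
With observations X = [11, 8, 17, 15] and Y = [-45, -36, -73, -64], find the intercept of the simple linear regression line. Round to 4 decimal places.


Compute b1 = -4.1949 from the OLS formula.
With xbar = 12.7500 and ybar = -54.5000, the intercept is:
b0 = -54.5000 - -4.1949 * 12.7500 = -1.0154.

-1.0154


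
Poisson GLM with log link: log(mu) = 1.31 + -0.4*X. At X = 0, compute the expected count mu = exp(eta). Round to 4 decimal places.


Linear predictor: eta = 1.31 + (-0.4)(0) = 1.3100.
Expected count: mu = exp(1.3100) = 3.7062.

3.7062


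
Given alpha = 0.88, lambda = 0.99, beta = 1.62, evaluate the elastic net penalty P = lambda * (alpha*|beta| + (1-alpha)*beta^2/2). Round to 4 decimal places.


alpha * |beta| = 0.88 * 1.62 = 1.4256.
(1-alpha) * beta^2/2 = 0.12 * 2.6244/2 = 0.1575.
Total = 0.99 * (1.4256 + 0.1575) = 1.5672.

1.5672


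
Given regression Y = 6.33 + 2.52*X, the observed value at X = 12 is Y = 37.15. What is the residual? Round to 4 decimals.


Fitted value at X = 12 is yhat = 6.33 + 2.52*12 = 36.5700.
Residual = 37.15 - 36.5700 = 0.5800.

0.5800


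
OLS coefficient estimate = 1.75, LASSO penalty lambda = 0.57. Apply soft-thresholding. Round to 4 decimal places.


Check: |1.75| = 1.75 vs lambda = 0.57.
Since |beta| > lambda, coefficient = sign(beta)*(|beta| - lambda) = 1.1800.
Soft-thresholded coefficient = 1.1800.

1.1800


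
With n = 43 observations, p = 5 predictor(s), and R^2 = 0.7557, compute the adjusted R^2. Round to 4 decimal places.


Plug in: Adj R^2 = 1 - (1 - 0.7557) * 42/37.
= 1 - 0.2443 * 42/37
= 1 - 10.2606 / 37
= 1 - 0.2773 = 0.7227.

0.7227


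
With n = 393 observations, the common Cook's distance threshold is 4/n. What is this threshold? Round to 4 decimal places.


Cook's distance cutoff = 4/n = 4/393.
= 0.0102.

0.0102


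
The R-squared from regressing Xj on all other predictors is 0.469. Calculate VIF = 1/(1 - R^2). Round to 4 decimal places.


Denominator: 1 - 0.469 = 0.531.
VIF = 1 / 0.531 = 1.8832.

1.8832


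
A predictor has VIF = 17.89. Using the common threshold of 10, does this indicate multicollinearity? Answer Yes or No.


The threshold is 10.
VIF = 17.89 is >= 10.
Multicollinearity indication: Yes.

Yes


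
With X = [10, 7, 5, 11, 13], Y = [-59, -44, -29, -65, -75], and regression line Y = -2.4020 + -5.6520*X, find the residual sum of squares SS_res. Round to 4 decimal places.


For each point, residual = actual - predicted.
Residuals: [-0.0780, -2.0340, 1.6620, -0.4260, 0.8780].
Sum of squared residuals = 7.8578.

7.8578


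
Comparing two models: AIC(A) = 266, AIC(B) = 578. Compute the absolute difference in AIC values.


Absolute difference = |266 - 578| = 312.
The model with lower AIC (A) is preferred.

312


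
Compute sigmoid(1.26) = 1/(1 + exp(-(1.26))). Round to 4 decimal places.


exp(-1.2600) = 0.2837.
1 + exp(-z) = 1.2837.
sigmoid = 1/1.2837 = 0.7790.

0.7790


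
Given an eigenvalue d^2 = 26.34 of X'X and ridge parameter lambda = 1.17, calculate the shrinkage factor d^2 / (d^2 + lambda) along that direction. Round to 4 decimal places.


Denominator = d^2 + lambda = 26.34 + 1.17 = 27.5100.
Shrinkage = 26.34 / 27.5100 = 0.9575.

0.9575


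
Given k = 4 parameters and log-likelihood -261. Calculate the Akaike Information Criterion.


Compute:
2k = 2*4 = 8.
-2*loglik = -2*(-261) = 522.
AIC = 8 + 522 = 530.

530


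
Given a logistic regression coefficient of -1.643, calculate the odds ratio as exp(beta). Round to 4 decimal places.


exp(-1.643) = 0.1934.
So the odds ratio is 0.1934.

0.1934


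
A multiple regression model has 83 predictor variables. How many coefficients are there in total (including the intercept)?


Including the intercept, the model has 83 predictor coefficients + 1 intercept.
Total = 84.

84


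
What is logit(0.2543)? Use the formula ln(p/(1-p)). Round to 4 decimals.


1 - p = 0.7457.
p/(1-p) = 0.3410.
logit = ln(0.3410) = -1.0758.

-1.0758


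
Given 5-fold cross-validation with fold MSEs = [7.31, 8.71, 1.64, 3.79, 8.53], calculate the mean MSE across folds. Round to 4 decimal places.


Total MSE across folds = 29.9800.
CV-MSE = 29.9800/5 = 5.9960.

5.9960


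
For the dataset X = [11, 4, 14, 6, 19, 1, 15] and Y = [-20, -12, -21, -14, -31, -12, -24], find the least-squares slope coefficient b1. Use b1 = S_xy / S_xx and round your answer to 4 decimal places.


Calculate xbar = 10.0000, ybar = -19.1429.
S_xx = 256.0000, S_xy = -267.0000.
Using b1 = S_xy / S_xx = -267.0000 / 256.0000, we get b1 = -1.0430.

-1.0430


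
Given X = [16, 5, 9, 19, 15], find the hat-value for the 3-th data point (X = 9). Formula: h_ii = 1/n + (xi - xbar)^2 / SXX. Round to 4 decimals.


Mean of X: xbar = 12.8000.
SXX = 128.8000.
For X = 9: h = 1/5 + (9 - 12.8000)^2/128.8000 = 0.3121.

0.3121


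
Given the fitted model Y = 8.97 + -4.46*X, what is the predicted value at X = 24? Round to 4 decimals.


Predicted value:
Y = 8.97 + (-4.46)(24) = 8.97 + -107.0400 = -98.0700.

-98.0700


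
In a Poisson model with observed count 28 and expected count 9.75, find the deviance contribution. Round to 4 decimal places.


First: ln(28/9.75) = 1.054937.
Then: 28 * 1.054937 = 29.538236.
y - mu = 28 - 9.75 = 18.25.
D = 2(29.538236 - 18.25) = 22.576472, which rounds to 22.5765.

22.5765


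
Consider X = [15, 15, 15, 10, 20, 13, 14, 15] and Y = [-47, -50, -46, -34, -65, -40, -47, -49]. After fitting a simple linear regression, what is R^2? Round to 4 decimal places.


Fit the OLS line: b0 = -1.1694, b1 = -3.1508.
SSres = 20.6497.
SStot = 555.5000.
R^2 = 1 - 20.6497/555.5000 = 0.9628.

0.9628


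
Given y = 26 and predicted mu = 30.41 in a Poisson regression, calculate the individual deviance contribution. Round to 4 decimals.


Compute y*ln(y/mu) = 26*ln(26/30.41) = 26*-0.156675 = -4.073550.
y - mu = -4.41.
D = 2*(-4.073550 - (-4.41)) = 0.672900, which rounds to 0.6729.

0.6729


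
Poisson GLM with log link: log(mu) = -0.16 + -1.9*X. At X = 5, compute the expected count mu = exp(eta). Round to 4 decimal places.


Compute eta = -0.16 + -1.9 * 5 = -9.6600.
Apply inverse link: mu = e^-9.6600 = 0.0001.

0.0001


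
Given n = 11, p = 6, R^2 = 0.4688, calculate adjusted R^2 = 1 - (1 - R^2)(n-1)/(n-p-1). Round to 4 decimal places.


Using the formula:
(1 - 0.4688) = 0.5312.
Multiply by 10/4: 0.5312 * 10 = 5.3120, then 5.3120 / 4 = 1.3280.
Adj R^2 = 1 - 1.3280 = -0.3280.

-0.3280


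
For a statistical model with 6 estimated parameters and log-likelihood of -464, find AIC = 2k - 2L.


AIC = 2*6 - 2*(-464).
= 12 + 928 = 940.

940


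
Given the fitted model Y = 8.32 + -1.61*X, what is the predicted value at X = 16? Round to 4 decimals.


Substitute X = 16 into the equation:
Y = 8.32 + -1.61 * 16 = 8.32 + -25.7600 = -17.4400.

-17.4400


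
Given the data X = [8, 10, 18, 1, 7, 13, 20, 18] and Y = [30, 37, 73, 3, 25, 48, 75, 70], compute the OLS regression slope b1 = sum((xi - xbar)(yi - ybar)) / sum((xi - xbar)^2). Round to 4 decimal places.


Calculate xbar = 11.8750, ybar = 45.1250.
S_xx = 302.8750, S_xy = 1199.1250.
Using b1 = S_xy / S_xx = 1199.1250 / 302.8750, we get b1 = 3.9591.

3.9591


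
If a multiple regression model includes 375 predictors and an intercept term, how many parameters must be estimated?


Including the intercept, the model has 375 predictor coefficients + 1 intercept.
Total = 376.

376


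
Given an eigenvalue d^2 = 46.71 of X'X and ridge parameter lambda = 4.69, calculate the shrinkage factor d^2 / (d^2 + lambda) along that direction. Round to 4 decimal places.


Compute the denominator: 46.71 + 4.69 = 51.4000.
Shrinkage factor = 46.71 / 51.4000 = 0.9088.

0.9088


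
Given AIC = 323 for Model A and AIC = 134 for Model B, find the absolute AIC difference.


Absolute difference = |323 - 134| = 189.
The model with lower AIC (B) is preferred.

189


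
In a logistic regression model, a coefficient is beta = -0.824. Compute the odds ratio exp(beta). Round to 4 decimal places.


The odds ratio is computed as:
OR = e^(-0.824) = 0.4387.

0.4387


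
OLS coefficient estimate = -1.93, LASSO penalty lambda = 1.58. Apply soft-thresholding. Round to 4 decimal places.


|beta_OLS| = 1.93.
lambda = 1.58.
Since |beta| > lambda, coefficient = sign(beta)*(|beta| - lambda) = -0.3500.
Result = -0.3500.

-0.3500


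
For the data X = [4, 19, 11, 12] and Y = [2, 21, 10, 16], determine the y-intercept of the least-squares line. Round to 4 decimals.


Compute b1 = 1.2876 from the OLS formula.
With xbar = 11.5000 and ybar = 12.2500, the intercept is:
b0 = 12.2500 - 1.2876 * 11.5000 = -2.5575.

-2.5575


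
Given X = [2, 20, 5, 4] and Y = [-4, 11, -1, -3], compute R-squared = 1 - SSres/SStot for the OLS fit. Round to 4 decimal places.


Fit the OLS line: b0 = -5.7509, b1 = 0.8388.
SSres = 0.6813.
SStot = 144.7500.
R^2 = 1 - 0.6813/144.7500 = 0.9953.

0.9953


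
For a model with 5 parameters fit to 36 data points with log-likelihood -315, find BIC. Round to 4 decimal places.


ln(36) = 3.583519.
k * ln(n) = 5 * 3.583519 = 17.917595.
-2L = 630.
BIC = 17.917595 + 630 = 647.917595, which rounds to 647.9176.

647.9176


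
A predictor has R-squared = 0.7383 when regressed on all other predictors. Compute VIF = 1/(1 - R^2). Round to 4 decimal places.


Denominator: 1 - 0.7383 = 0.2617.
VIF = 1 / 0.2617 = 3.8212.

3.8212
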